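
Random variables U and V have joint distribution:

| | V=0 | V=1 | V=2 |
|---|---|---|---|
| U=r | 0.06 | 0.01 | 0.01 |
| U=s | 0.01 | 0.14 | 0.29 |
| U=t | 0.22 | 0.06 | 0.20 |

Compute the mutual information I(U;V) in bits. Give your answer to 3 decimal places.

0.265 bits

Marginals: p(U) = (0.0800, 0.4400, 0.4800), p(V) = (0.2900, 0.2100, 0.5000).
I(U;V) = Σ p(x,y)·log₂[p(x,y)/(p(x)p(y))].
  (r,0): 0.06·log₂(2.5862) = 0.0823
  (r,1): 0.01·log₂(0.5952) = -0.0075
  (r,2): 0.01·log₂(0.2500) = -0.0200
  (s,0): 0.01·log₂(0.0784) = -0.0367
  (s,1): 0.14·log₂(1.5152) = 0.0839
  (s,2): 0.29·log₂(1.3182) = 0.1156
  (t,0): 0.22·log₂(1.5805) = 0.1453
  (t,1): 0.06·log₂(0.5952) = -0.0449
  (t,2): 0.20·log₂(0.8333) = -0.0526
Sum = 0.265 bits.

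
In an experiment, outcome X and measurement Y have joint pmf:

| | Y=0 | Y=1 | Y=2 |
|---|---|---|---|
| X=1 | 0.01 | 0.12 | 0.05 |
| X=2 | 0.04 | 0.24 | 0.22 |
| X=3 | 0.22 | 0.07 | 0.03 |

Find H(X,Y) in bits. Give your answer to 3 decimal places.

2.711 bits

H(X,Y) = −Σ p(x,y)·log₂ p(x,y) over all 9 cells.
  cell (1,0): −0.01·log₂0.01 = 0.0664
  cell (1,1): −0.12·log₂0.12 = 0.3671
  cell (1,2): −0.05·log₂0.05 = 0.2161
  cell (2,0): −0.04·log₂0.04 = 0.1858
  cell (2,1): −0.24·log₂0.24 = 0.4941
  cell (2,2): −0.22·log₂0.22 = 0.4806
  cell (3,0): −0.22·log₂0.22 = 0.4806
  cell (3,1): −0.07·log₂0.07 = 0.2686
  cell (3,2): −0.03·log₂0.03 = 0.1518
Sum = 2.711 bits.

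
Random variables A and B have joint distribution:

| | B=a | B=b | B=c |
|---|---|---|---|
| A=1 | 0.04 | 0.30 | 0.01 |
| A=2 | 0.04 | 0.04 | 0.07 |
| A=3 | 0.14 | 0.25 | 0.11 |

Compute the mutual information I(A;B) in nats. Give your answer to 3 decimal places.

Marginals: p(A) = (0.3500, 0.1500, 0.5000), p(B) = (0.2200, 0.5900, 0.1900).
I(A;B) = Σ p(x,y)·ln[p(x,y)/(p(x)p(y))].
  (1,a): 0.04·ln(0.5195) = -0.0262
  (1,b): 0.30·ln(1.4528) = 0.1120
  (1,c): 0.01·ln(0.1504) = -0.0189
  (2,a): 0.04·ln(1.2121) = 0.0077
  (2,b): 0.04·ln(0.4520) = -0.0318
  (2,c): 0.07·ln(2.4561) = 0.0629
  (3,a): 0.14·ln(1.2727) = 0.0338
  (3,b): 0.25·ln(0.8475) = -0.0414
  (3,c): 0.11·ln(1.1579) = 0.0161
Sum = 0.114 nats.

0.114 nats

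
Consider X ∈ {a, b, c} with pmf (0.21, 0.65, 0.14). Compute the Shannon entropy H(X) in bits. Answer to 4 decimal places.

H(X) = −Σ p·log₂ p.
  −(0.21)·log₂(0.21) = 0.47282
  −(0.65)·log₂(0.65) = 0.40397
  −(0.14)·log₂(0.14) = 0.39711
Sum: 0.47282 + 0.40397 + 0.39711 = 1.2739 bits.

1.2739 bits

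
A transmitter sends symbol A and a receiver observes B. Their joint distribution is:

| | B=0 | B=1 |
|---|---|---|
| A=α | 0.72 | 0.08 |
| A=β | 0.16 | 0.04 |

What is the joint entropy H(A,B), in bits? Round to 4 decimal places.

H(A,B) = −Σ p(x,y)·log₂ p(x,y) over all 4 cells.
  cell (α,0): −0.72·log₂0.72 = 0.34123
  cell (α,1): −0.08·log₂0.08 = 0.29151
  cell (β,0): −0.16·log₂0.16 = 0.42302
  cell (β,1): −0.04·log₂0.04 = 0.18575
Sum = 1.2415 bits.

1.2415 bits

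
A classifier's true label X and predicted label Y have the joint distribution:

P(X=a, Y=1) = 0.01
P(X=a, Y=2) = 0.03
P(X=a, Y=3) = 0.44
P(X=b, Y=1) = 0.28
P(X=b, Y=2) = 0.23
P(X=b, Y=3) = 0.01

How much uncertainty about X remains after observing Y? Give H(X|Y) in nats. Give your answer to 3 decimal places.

Chain rule: H(X|Y) = H(X,Y) − H(Y).
Marginals: p(X) = (0.4800, 0.5200), p(Y) = (0.2900, 0.2600, 0.4500).
H(X,Y) = 1.2530 nats; H(Y) = 1.0686 nats.
H(X|Y) = 1.2530 − 1.0686 = 0.184 nats.

0.184 nats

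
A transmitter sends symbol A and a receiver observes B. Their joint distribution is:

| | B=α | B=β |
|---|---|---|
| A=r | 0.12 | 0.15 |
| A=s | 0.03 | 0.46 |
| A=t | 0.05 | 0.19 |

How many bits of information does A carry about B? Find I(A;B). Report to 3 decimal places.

Marginals: p(A) = (0.2700, 0.4900, 0.2400), p(B) = (0.2000, 0.8000).
I(A;B) = Σ p(x,y)·log₂[p(x,y)/(p(x)p(y))].
  (r,α): 0.12·log₂(2.2222) = 0.1382
  (r,β): 0.15·log₂(0.6944) = -0.0789
  (s,α): 0.03·log₂(0.3061) = -0.0512
  (s,β): 0.46·log₂(1.1735) = 0.1062
  (t,α): 0.05·log₂(1.0417) = 0.0029
  (t,β): 0.19·log₂(0.9896) = -0.0029
Sum = 0.114 bits.

0.114 bits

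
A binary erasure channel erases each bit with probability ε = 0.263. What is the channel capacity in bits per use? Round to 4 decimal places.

0.7370 bits

Binary erasure channel: capacity C = 1 − ε.
C = 1 − 0.263 = 0.7370 bits per channel use.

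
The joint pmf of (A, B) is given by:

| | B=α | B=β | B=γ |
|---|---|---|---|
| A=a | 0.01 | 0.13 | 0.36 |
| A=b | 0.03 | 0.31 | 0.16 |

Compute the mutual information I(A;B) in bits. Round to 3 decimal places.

Marginals: p(A) = (0.5000, 0.5000), p(B) = (0.0400, 0.4400, 0.5200).
I(A;B) = H(A) + H(B) − H(A,B).
H(A) = 1.0000, H(B) = 1.1975, H(A,B) = 2.0783.
I(A;B) = 1.0000 + 1.1975 − 2.0783 = 0.119 bits.

0.119 bits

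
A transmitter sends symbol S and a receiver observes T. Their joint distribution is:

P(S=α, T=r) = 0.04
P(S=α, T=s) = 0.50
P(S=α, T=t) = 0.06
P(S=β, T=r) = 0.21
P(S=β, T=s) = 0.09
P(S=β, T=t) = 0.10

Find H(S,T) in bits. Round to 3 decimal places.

H(S,T) = −Σ p(x,y)·log₂ p(x,y) over all 6 cells.
  cell (α,r): −0.04·log₂0.04 = 0.1858
  cell (α,s): −0.50·log₂0.50 = 0.5000
  cell (α,t): −0.06·log₂0.06 = 0.2435
  cell (β,r): −0.21·log₂0.21 = 0.4728
  cell (β,s): −0.09·log₂0.09 = 0.3127
  cell (β,t): −0.10·log₂0.10 = 0.3322
Sum = 2.047 bits.

2.047 bits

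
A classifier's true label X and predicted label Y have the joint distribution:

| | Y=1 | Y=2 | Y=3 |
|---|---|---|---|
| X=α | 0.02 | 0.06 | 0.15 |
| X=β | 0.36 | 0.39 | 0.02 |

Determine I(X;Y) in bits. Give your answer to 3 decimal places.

0.321 bits

Marginals: p(X) = (0.2300, 0.7700), p(Y) = (0.3800, 0.4500, 0.1700).
I(X;Y) = H(X) + H(Y) − H(X,Y).
H(X) = 0.7780, H(Y) = 1.4834, H(X,Y) = 1.9402.
I(X;Y) = 0.7780 + 1.4834 − 1.9402 = 0.321 bits.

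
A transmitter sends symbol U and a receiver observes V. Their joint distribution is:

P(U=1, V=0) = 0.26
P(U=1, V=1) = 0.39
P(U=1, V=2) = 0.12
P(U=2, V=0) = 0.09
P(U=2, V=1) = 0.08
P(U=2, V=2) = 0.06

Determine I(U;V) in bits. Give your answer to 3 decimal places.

Marginals: p(U) = (0.7700, 0.2300), p(V) = (0.3500, 0.4700, 0.1800).
I(U;V) = Σ p(x,y)·log₂[p(x,y)/(p(x)p(y))].
  (1,0): 0.26·log₂(0.9647) = -0.0135
  (1,1): 0.39·log₂(1.0776) = 0.0421
  (1,2): 0.12·log₂(0.8658) = -0.0249
  (2,0): 0.09·log₂(1.1180) = 0.0145
  (2,1): 0.08·log₂(0.7401) = -0.0347
  (2,2): 0.06·log₂(1.4493) = 0.0321
Sum = 0.016 bits.

0.016 bits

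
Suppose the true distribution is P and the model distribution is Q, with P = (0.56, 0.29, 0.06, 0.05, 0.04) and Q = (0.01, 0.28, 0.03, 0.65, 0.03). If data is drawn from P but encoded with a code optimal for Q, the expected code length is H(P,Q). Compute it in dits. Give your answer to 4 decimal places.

H(P,Q) = −Σ p·log₁₀ q.
  −0.56·log₁₀(0.01) = 1.12000
  −0.29·log₁₀(0.28) = 0.16032
  −0.06·log₁₀(0.03) = 0.09137
  −0.05·log₁₀(0.65) = 0.00935
  −0.04·log₁₀(0.03) = 0.06092
H(P,Q) = 1.4420 dits.

1.4420 dits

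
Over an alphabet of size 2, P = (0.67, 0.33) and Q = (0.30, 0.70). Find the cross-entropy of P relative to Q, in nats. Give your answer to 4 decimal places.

H(P,Q) = −Σ p·ln q.
  −0.67·ln(0.30) = 0.80666
  −0.33·ln(0.70) = 0.11770
H(P,Q) = 0.9244 nats.

0.9244 nats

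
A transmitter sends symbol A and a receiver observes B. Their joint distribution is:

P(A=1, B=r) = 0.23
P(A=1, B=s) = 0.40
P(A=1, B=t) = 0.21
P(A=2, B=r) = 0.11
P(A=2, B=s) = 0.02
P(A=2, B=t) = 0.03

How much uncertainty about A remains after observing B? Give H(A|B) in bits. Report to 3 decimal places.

Chain rule: H(A|B) = H(A,B) − H(B).
Marginals: p(A) = (0.8400, 0.1600), p(B) = (0.3400, 0.4200, 0.2400).
H(A,B) = 2.1042 bits; H(B) = 1.5490 bits.
H(A|B) = 2.1042 − 1.5490 = 0.555 bits.

0.555 bits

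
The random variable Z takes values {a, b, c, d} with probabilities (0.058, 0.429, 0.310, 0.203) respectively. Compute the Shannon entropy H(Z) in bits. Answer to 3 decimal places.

1.753 bits

H(Z) = −Σ p·log₂ p.
  −(0.058)·log₂(0.058) = 0.2383
  −(0.429)·log₂(0.429) = 0.5238
  −(0.310)·log₂(0.310) = 0.5238
  −(0.203)·log₂(0.203) = 0.4670
Sum: 0.2383 + 0.5238 + 0.5238 + 0.4670 = 1.753 bits.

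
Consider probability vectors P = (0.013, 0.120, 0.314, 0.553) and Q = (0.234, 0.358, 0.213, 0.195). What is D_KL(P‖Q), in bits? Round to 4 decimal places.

D(P‖Q) = Σ p·log₂(p/q).
  0.013·log₂(0.013/0.234) = -0.05421
  0.120·log₂(0.120/0.358) = -0.18923
  0.314·log₂(0.314/0.213) = 0.17581
  0.553·log₂(0.553/0.195) = 0.83160
D(P‖Q) = 0.7640 bits.

0.7640 bits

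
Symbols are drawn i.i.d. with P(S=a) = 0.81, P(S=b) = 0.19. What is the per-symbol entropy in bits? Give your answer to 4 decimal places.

0.7015 bits

H(S) = −Σ p·log₂ p.
  −(0.81)·log₂(0.81) = 0.24625
  −(0.19)·log₂(0.19) = 0.45523
Sum: 0.24625 + 0.45523 = 0.7015 bits.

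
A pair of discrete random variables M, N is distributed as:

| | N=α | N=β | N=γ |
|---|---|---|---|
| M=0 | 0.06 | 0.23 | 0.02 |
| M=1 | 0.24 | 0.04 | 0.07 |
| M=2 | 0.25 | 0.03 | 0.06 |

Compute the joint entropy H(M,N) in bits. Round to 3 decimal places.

H(M,N) = −Σ p(x,y)·log₂ p(x,y) over all 9 cells.
  cell (0,α): −0.06·log₂0.06 = 0.2435
  cell (0,β): −0.23·log₂0.23 = 0.4877
  cell (0,γ): −0.02·log₂0.02 = 0.1129
  cell (1,α): −0.24·log₂0.24 = 0.4941
  cell (1,β): −0.04·log₂0.04 = 0.1858
  cell (1,γ): −0.07·log₂0.07 = 0.2686
  cell (2,α): −0.25·log₂0.25 = 0.5000
  cell (2,β): −0.03·log₂0.03 = 0.1518
  cell (2,γ): −0.06·log₂0.06 = 0.2435
Sum = 2.688 bits.

2.688 bits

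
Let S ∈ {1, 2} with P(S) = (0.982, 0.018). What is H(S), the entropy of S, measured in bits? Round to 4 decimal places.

H(S) = −Σ p·log₂ p.
  −(0.982)·log₂(0.982) = 0.02573
  −(0.018)·log₂(0.018) = 0.10433
Sum: 0.02573 + 0.10433 = 0.1301 bits.

0.1301 bits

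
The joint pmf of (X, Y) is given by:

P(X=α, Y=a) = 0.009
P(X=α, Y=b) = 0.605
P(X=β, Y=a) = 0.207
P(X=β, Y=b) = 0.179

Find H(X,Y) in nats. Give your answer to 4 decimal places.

0.9804 nats

H(X,Y) = −Σ p(x,y)·ln p(x,y) over all 4 cells.
  cell (α,a): −0.009·ln0.009 = 0.04239
  cell (α,b): −0.605·ln0.605 = 0.30403
  cell (β,a): −0.207·ln0.207 = 0.32603
  cell (β,b): −0.179·ln0.179 = 0.30795
Sum = 0.9804 nats.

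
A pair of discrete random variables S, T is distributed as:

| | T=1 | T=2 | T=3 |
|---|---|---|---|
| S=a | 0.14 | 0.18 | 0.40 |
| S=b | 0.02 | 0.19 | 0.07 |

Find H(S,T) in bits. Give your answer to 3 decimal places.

H(S,T) = −Σ p(x,y)·log₂ p(x,y) over all 6 cells.
  cell (a,1): −0.14·log₂0.14 = 0.3971
  cell (a,2): −0.18·log₂0.18 = 0.4453
  cell (a,3): −0.40·log₂0.40 = 0.5288
  cell (b,1): −0.02·log₂0.02 = 0.1129
  cell (b,2): −0.19·log₂0.19 = 0.4552
  cell (b,3): −0.07·log₂0.07 = 0.2686
Sum = 2.208 bits.

2.208 bits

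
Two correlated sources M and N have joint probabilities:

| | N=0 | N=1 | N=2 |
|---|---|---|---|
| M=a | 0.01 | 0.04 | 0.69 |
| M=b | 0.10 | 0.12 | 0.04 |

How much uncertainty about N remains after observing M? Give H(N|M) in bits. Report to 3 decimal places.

Marginals: p(M) = (0.7400, 0.2600), p(N) = (0.1100, 0.1600, 0.7300).
H(N|M) = Σ p(M) · H(N|M=·).
  M=a: p=0.7400, H(N|M=a) = 0.4056
  M=b: p=0.2600, H(N|M=b) = 1.4605
Weighted sum = 0.680 bits.

0.680 bits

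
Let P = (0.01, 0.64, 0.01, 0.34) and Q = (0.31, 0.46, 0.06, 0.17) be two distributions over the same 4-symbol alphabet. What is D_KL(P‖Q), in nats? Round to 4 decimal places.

0.3948 nats

D(P‖Q) = Σ p·ln(p/q).
  0.01·ln(0.01/0.31) = -0.03434
  0.64·ln(0.64/0.46) = 0.21135
  0.01·ln(0.01/0.06) = -0.01792
  0.34·ln(0.34/0.17) = 0.23567
D(P‖Q) = 0.3948 nats.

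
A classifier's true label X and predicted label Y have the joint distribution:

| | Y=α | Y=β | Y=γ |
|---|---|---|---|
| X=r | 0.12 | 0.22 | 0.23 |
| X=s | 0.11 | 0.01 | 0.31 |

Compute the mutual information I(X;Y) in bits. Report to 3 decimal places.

0.165 bits

Marginals: p(X) = (0.5700, 0.4300), p(Y) = (0.2300, 0.2300, 0.5400).
I(X;Y) = Σ p(x,y)·log₂[p(x,y)/(p(x)p(y))].
  (r,α): 0.12·log₂(0.9153) = -0.0153
  (r,β): 0.22·log₂(1.6781) = 0.1643
  (r,γ): 0.23·log₂(0.7472) = -0.0967
  (s,α): 0.11·log₂(1.1122) = 0.0169
  (s,β): 0.01·log₂(0.1011) = -0.0331
  (s,γ): 0.31·log₂(1.3351) = 0.1292
Sum = 0.165 bits.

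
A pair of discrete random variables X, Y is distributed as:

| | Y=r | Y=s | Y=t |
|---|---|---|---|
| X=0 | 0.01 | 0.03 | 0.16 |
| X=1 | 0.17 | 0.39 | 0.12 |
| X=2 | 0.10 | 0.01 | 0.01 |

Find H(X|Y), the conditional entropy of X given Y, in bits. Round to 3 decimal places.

Chain rule: H(X|Y) = H(X,Y) − H(Y).
Marginals: p(X) = (0.2000, 0.6800, 0.1200), p(Y) = (0.2800, 0.4300, 0.2900).
H(X,Y) = 2.4377 bits; H(Y) = 1.5557 bits.
H(X|Y) = 2.4377 − 1.5557 = 0.882 bits.

0.882 bits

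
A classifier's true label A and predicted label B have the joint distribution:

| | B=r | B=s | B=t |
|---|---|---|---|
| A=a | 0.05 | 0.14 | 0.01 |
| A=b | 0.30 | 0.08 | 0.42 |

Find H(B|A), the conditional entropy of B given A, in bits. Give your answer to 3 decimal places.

Chain rule: H(B|A) = H(A,B) − H(A).
Marginals: p(A) = (0.2000, 0.8000), p(B) = (0.3500, 0.2200, 0.4300).
H(A,B) = 2.0179 bits; H(A) = 0.7219 bits.
H(B|A) = 2.0179 − 0.7219 = 1.296 bits.

1.296 bits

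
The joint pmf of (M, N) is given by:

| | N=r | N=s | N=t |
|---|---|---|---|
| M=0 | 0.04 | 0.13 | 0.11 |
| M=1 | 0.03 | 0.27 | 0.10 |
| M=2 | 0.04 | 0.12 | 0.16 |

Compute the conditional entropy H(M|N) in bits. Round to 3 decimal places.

Marginals: p(M) = (0.2800, 0.4000, 0.3200), p(N) = (0.1100, 0.5200, 0.3700).
H(M|N) = Σ p(N) · H(M|N=·).
  N=r: p=0.1100, H(M|N=r) = 1.5726
  N=s: p=0.5200, H(M|N=s) = 1.4791
  N=t: p=0.3700, H(M|N=t) = 1.5534
Weighted sum = 1.517 bits.

1.517 bits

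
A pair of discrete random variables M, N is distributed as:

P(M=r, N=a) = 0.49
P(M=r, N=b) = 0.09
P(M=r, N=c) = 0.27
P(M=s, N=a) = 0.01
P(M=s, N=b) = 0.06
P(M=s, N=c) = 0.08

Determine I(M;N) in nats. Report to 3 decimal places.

Marginals: p(M) = (0.8500, 0.1500), p(N) = (0.5000, 0.1500, 0.3500).
I(M;N) = Σ p(x,y)·ln[p(x,y)/(p(x)p(y))].
  (r,a): 0.49·ln(1.1529) = 0.0697
  (r,b): 0.09·ln(0.7059) = -0.0313
  (r,c): 0.27·ln(0.9076) = -0.0262
  (s,a): 0.01·ln(0.1333) = -0.0201
  (s,b): 0.06·ln(2.6667) = 0.0588
  (s,c): 0.08·ln(1.5238) = 0.0337
Sum = 0.085 nats.

0.085 nats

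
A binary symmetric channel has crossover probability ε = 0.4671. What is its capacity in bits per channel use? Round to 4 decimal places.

0.0031 bits

Binary symmetric channel: C = 1 − h₂(ε) where h₂ is the binary entropy function.
h₂(0.4671) = −0.4671·log₂0.4671 − 0.5329·log₂0.5329 = 0.9969.
C = 1 − 0.9969 = 0.0031 bits per channel use.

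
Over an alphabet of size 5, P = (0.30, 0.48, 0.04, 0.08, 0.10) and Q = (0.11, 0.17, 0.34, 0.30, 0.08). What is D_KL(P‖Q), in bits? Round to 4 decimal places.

D(P‖Q) = Σ p·log₂(p/q).
  0.30·log₂(0.30/0.11) = 0.43424
  0.48·log₂(0.48/0.17) = 0.71880
  0.04·log₂(0.04/0.34) = -0.12350
  0.08·log₂(0.08/0.30) = -0.15255
  0.10·log₂(0.10/0.08) = 0.03219
D(P‖Q) = 0.9092 bits.

0.9092 bits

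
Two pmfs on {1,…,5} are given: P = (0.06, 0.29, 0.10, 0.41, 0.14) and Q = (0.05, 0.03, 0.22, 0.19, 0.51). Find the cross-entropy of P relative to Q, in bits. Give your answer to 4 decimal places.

H(P,Q) = −Σ p·log₂ q.
  −0.06·log₂(0.05) = 0.25932
  −0.29·log₂(0.03) = 1.46708
  −0.10·log₂(0.22) = 0.21844
  −0.41·log₂(0.19) = 0.98233
  −0.14·log₂(0.51) = 0.13600
H(P,Q) = 3.0632 bits.

3.0632 bits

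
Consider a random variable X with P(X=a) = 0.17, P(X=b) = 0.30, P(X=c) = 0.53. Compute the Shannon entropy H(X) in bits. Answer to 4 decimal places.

H(X) = −Σ p·log₂ p.
  −(0.17)·log₂(0.17) = 0.43459
  −(0.30)·log₂(0.30) = 0.52109
  −(0.53)·log₂(0.53) = 0.48545
Sum: 0.43459 + 0.52109 + 0.48545 = 1.4411 bits.

1.4411 bits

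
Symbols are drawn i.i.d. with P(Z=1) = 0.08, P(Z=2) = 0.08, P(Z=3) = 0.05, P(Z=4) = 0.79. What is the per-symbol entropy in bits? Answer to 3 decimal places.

1.068 bits

H(Z) = −Σ p·log₂ p.
  −(0.08)·log₂(0.08) = 0.2915
  −(0.08)·log₂(0.08) = 0.2915
  −(0.05)·log₂(0.05) = 0.2161
  −(0.79)·log₂(0.79) = 0.2687
Sum: 0.2915 + 0.2915 + 0.2161 + 0.2687 = 1.068 bits.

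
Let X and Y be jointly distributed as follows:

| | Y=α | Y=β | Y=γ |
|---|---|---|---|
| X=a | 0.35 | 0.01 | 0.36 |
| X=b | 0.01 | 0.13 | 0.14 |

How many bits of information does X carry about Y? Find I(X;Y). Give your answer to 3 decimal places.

0.310 bits

Marginals: p(X) = (0.7200, 0.2800), p(Y) = (0.3600, 0.1400, 0.5000).
I(X;Y) = H(X) + H(Y) − H(X,Y).
H(X) = 0.8555, H(Y) = 1.4277, H(X,Y) = 1.9733.
I(X;Y) = 0.8555 + 1.4277 − 1.9733 = 0.310 bits.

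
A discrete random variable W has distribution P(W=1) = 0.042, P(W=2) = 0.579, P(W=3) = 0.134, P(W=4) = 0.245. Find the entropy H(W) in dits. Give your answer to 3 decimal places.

H(W) = −Σ p·log₁₀ p.
  −(0.042)·log₁₀(0.042) = 0.0578
  −(0.579)·log₁₀(0.579) = 0.1374
  −(0.134)·log₁₀(0.134) = 0.1170
  −(0.245)·log₁₀(0.245) = 0.1497
Sum: 0.0578 + 0.1374 + 0.1170 + 0.1497 = 0.462 dits.

0.462 dits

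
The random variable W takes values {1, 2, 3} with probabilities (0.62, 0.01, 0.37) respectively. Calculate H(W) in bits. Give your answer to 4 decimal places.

1.0248 bits

H(W) = −Σ p·log₂ p.
  −(0.62)·log₂(0.62) = 0.42759
  −(0.01)·log₂(0.01) = 0.06644
  −(0.37)·log₂(0.37) = 0.53073
Sum: 0.42759 + 0.06644 + 0.53073 = 1.0248 bits.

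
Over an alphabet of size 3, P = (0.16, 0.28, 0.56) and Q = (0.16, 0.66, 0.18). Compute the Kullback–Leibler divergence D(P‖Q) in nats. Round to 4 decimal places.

D(P‖Q) = Σ p·ln(p/q).
  0.16·ln(0.16/0.16) = 0.00000
  0.28·ln(0.28/0.66) = -0.24009
  0.56·ln(0.56/0.18) = 0.63559
D(P‖Q) = 0.3955 nats.

0.3955 nats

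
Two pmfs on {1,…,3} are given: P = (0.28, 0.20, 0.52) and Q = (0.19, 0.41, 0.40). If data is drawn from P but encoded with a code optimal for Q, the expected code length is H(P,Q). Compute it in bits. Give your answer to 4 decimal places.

1.6155 bits

H(P,Q) = −Σ p·log₂ q.
  −0.28·log₂(0.19) = 0.67086
  −0.20·log₂(0.41) = 0.25726
  −0.52·log₂(0.40) = 0.68740
H(P,Q) = 1.6155 bits.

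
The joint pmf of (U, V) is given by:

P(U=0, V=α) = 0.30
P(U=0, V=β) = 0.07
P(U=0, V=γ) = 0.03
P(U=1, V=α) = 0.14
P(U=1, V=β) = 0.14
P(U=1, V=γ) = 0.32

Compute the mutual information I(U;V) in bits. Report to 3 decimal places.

Marginals: p(U) = (0.4000, 0.6000), p(V) = (0.4400, 0.2100, 0.3500).
I(U;V) = Σ p(x,y)·log₂[p(x,y)/(p(x)p(y))].
  (0,α): 0.30·log₂(1.7045) = 0.2308
  (0,β): 0.07·log₂(0.8333) = -0.0184
  (0,γ): 0.03·log₂(0.2143) = -0.0667
  (1,α): 0.14·log₂(0.5303) = -0.1281
  (1,β): 0.14·log₂(1.1111) = 0.0213
  (1,γ): 0.32·log₂(1.5238) = 0.1945
Sum = 0.233 bits.

0.233 bits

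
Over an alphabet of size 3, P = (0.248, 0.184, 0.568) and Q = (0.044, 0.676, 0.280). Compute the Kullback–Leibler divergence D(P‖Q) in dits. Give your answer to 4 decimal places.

0.2567 dits

D(P‖Q) = Σ p·log₁₀(p/q).
  0.248·log₁₀(0.248/0.044) = 0.18625
  0.184·log₁₀(0.184/0.676) = -0.10398
  0.568·log₁₀(0.568/0.280) = 0.17448
D(P‖Q) = 0.2567 dits.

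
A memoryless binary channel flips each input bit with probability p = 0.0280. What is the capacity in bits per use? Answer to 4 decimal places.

0.8157 bits

Binary symmetric channel: C = 1 − h₂(ε) where h₂ is the binary entropy function.
h₂(0.0280) = −0.0280·log₂0.0280 − 0.9720·log₂0.9720 = 0.1843.
C = 1 − 0.1843 = 0.8157 bits per channel use.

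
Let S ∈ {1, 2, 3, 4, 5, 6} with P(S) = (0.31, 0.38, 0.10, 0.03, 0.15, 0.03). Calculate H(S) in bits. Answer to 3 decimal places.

2.101 bits

H(S) = −Σ p·log₂ p.
  −(0.31)·log₂(0.31) = 0.5238
  −(0.38)·log₂(0.38) = 0.5305
  −(0.10)·log₂(0.10) = 0.3322
  −(0.03)·log₂(0.03) = 0.1518
  −(0.15)·log₂(0.15) = 0.4105
  −(0.03)·log₂(0.03) = 0.1518
Sum: 0.5238 + 0.5305 + 0.3322 + 0.1518 + 0.4105 + 0.1518 = 2.101 bits.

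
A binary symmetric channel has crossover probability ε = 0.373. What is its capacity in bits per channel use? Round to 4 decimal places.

0.0471 bits

Binary symmetric channel: C = 1 − h₂(ε) where h₂ is the binary entropy function.
h₂(0.373) = −0.373·log₂0.373 − 0.627·log₂0.627 = 0.9529.
C = 1 − 0.9529 = 0.0471 bits per channel use.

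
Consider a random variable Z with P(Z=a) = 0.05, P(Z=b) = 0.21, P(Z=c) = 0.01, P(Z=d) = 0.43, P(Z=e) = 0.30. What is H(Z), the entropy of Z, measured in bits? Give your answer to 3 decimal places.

H(Z) = −Σ p·log₂ p.
  −(0.05)·log₂(0.05) = 0.2161
  −(0.21)·log₂(0.21) = 0.4728
  −(0.01)·log₂(0.01) = 0.0664
  −(0.43)·log₂(0.43) = 0.5236
  −(0.30)·log₂(0.30) = 0.5211
Sum: 0.2161 + 0.4728 + 0.0664 + 0.5236 + 0.5211 = 1.800 bits.

1.800 bits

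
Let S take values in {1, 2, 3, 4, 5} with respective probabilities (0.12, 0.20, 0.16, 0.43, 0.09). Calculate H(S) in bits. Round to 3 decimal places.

2.091 bits

H(S) = −Σ p·log₂ p.
  −(0.12)·log₂(0.12) = 0.3671
  −(0.20)·log₂(0.20) = 0.4644
  −(0.16)·log₂(0.16) = 0.4230
  −(0.43)·log₂(0.43) = 0.5236
  −(0.09)·log₂(0.09) = 0.3127
Sum: 0.3671 + 0.4644 + 0.4230 + 0.5236 + 0.3127 = 2.091 bits.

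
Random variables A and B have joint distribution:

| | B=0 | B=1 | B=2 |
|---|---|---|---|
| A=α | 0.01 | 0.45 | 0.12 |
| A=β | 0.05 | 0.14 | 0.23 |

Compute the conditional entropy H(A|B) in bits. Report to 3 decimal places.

0.830 bits

Chain rule: H(A|B) = H(A,B) − H(B).
Marginals: p(A) = (0.5800, 0.4200), p(B) = (0.0600, 0.5900, 0.3500).
H(A,B) = 2.0528 bits; H(B) = 1.2227 bits.
H(A|B) = 2.0528 − 1.2227 = 0.830 bits.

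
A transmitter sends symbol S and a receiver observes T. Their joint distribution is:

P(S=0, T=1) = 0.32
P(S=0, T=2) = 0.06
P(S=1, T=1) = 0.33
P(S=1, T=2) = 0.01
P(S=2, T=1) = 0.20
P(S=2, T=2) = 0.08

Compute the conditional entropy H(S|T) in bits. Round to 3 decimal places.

Marginals: p(S) = (0.3800, 0.3400, 0.2800), p(T) = (0.8500, 0.1500).
H(S|T) = Σ p(T) · H(S|T=·).
  T=1: p=0.8500, H(S|T=1) = 1.5517
  T=2: p=0.1500, H(S|T=2) = 1.2729
Weighted sum = 1.510 bits.

1.510 bits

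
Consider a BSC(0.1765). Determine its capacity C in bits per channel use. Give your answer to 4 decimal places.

Binary symmetric channel: C = 1 − h₂(ε) where h₂ is the binary entropy function.
h₂(0.1765) = −0.1765·log₂0.1765 − 0.8235·log₂0.8235 = 0.6724.
C = 1 − 0.6724 = 0.3276 bits per channel use.

0.3276 bits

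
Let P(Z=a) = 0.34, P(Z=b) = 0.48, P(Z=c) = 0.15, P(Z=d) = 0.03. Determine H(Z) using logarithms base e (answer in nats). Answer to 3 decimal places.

H(Z) = −Σ p·ln p.
  −(0.34)·ln(0.34) = 0.3668
  −(0.48)·ln(0.48) = 0.3523
  −(0.15)·ln(0.15) = 0.2846
  −(0.03)·ln(0.03) = 0.1052
Sum: 0.3668 + 0.3523 + 0.2846 + 0.1052 = 1.109 nats.

1.109 nats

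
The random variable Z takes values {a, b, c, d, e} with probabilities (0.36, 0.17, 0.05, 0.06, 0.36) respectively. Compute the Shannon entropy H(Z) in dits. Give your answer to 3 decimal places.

0.589 dits

H(Z) = −Σ p·log₁₀ p.
  −(0.36)·log₁₀(0.36) = 0.1597
  −(0.17)·log₁₀(0.17) = 0.1308
  −(0.05)·log₁₀(0.05) = 0.0651
  −(0.06)·log₁₀(0.06) = 0.0733
  −(0.36)·log₁₀(0.36) = 0.1597
Sum: 0.1597 + 0.1308 + 0.0651 + 0.0733 + 0.1597 = 0.589 dits.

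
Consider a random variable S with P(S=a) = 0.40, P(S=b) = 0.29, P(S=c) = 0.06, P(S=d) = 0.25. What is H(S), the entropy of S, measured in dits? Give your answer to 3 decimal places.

H(S) = −Σ p·log₁₀ p.
  −(0.40)·log₁₀(0.40) = 0.1592
  −(0.29)·log₁₀(0.29) = 0.1559
  −(0.06)·log₁₀(0.06) = 0.0733
  −(0.25)·log₁₀(0.25) = 0.1505
Sum: 0.1592 + 0.1559 + 0.0733 + 0.1505 = 0.539 dits.

0.539 dits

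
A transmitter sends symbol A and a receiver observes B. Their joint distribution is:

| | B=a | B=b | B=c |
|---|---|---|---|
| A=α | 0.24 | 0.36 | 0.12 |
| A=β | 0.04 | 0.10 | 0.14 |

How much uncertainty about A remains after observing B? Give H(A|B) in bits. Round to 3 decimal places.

Marginals: p(A) = (0.7200, 0.2800), p(B) = (0.2800, 0.4600, 0.2600).
H(A|B) = Σ p(B) · H(A|B=·).
  B=a: p=0.2800, H(A|B=a) = 0.5917
  B=b: p=0.4600, H(A|B=b) = 0.7554
  B=c: p=0.2600, H(A|B=c) = 0.9957
Weighted sum = 0.772 bits.

0.772 bits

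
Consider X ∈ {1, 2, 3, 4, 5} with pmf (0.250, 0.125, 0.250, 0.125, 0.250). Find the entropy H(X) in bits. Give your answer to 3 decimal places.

H(X) = −Σ p·log₂ p.
  −(0.250)·log₂(0.250) = 0.5000
  −(0.125)·log₂(0.125) = 0.3750
  −(0.250)·log₂(0.250) = 0.5000
  −(0.125)·log₂(0.125) = 0.3750
  −(0.250)·log₂(0.250) = 0.5000
Sum: 0.5000 + 0.3750 + 0.5000 + 0.3750 + 0.5000 = 2.250 bits.

2.250 bits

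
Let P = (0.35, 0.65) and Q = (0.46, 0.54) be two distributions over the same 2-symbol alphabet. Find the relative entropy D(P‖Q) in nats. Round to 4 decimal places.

D(P‖Q) = Σ p·ln(p/q).
  0.35·ln(0.35/0.46) = -0.09565
  0.65·ln(0.65/0.54) = 0.12051
D(P‖Q) = 0.0249 nats.

0.0249 nats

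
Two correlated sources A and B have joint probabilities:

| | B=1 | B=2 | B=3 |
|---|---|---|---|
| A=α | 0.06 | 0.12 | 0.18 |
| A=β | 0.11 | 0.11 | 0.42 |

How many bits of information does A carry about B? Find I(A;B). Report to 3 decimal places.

0.025 bits

Marginals: p(A) = (0.3600, 0.6400), p(B) = (0.1700, 0.2300, 0.6000).
I(A;B) = Σ p(x,y)·log₂[p(x,y)/(p(x)p(y))].
  (α,1): 0.06·log₂(0.9804) = -0.0017
  (α,2): 0.12·log₂(1.4493) = 0.0642
  (α,3): 0.18·log₂(0.8333) = -0.0473
  (β,1): 0.11·log₂(1.0110) = 0.0017
  (β,2): 0.11·log₂(0.7473) = -0.0462
  (β,3): 0.42·log₂(1.0938) = 0.0543
Sum = 0.025 bits.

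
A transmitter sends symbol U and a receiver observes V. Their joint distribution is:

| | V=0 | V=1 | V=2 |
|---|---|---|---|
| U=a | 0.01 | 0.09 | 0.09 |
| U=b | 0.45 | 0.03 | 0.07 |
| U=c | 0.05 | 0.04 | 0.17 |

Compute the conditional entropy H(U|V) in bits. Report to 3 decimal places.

1.021 bits

Marginals: p(U) = (0.1900, 0.5500, 0.2600), p(V) = (0.5100, 0.1600, 0.3300).
H(U|V) = Σ p(V) · H(U|V=·).
  V=0: p=0.5100, H(U|V=0) = 0.5990
  V=1: p=0.1600, H(U|V=1) = 1.4197
  V=2: p=0.3300, H(U|V=2) = 1.4787
Weighted sum = 1.021 bits.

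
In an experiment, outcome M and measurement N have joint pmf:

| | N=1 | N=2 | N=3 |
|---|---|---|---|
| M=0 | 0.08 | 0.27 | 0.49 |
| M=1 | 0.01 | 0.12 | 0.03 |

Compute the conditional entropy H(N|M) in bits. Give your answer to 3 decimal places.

1.257 bits

Marginals: p(M) = (0.8400, 0.1600), p(N) = (0.0900, 0.3900, 0.5200).
H(N|M) = Σ p(M) · H(N|M=·).
  M=0: p=0.8400, H(N|M=0) = 1.3030
  M=1: p=0.1600, H(N|M=1) = 1.0141
Weighted sum = 1.257 bits.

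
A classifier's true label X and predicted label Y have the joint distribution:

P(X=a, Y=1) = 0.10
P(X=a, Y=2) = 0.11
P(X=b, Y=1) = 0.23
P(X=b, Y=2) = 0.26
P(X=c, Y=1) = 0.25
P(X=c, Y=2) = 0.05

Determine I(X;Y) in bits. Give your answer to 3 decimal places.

Marginals: p(X) = (0.2100, 0.4900, 0.3000), p(Y) = (0.5800, 0.4200).
I(X;Y) = Σ p(x,y)·log₂[p(x,y)/(p(x)p(y))].
  (a,1): 0.10·log₂(0.8210) = -0.0285
  (a,2): 0.11·log₂(1.2472) = 0.0351
  (b,1): 0.23·log₂(0.8093) = -0.0702
  (b,2): 0.26·log₂(1.2634) = 0.0877
  (c,1): 0.25·log₂(1.4368) = 0.1307
  (c,2): 0.05·log₂(0.3968) = -0.0667
Sum = 0.088 bits.

0.088 bits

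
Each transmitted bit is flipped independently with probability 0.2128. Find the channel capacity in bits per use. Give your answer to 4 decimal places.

0.2532 bits

Binary symmetric channel: C = 1 − h₂(ε) where h₂ is the binary entropy function.
h₂(0.2128) = −0.2128·log₂0.2128 − 0.7872·log₂0.7872 = 0.7468.
C = 1 − 0.7468 = 0.2532 bits per channel use.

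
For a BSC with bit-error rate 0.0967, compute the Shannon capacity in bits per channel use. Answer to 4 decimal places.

Binary symmetric channel: C = 1 − h₂(ε) where h₂ is the binary entropy function.
h₂(0.0967) = −0.0967·log₂0.0967 − 0.9033·log₂0.9033 = 0.4584.
C = 1 − 0.4584 = 0.5416 bits per channel use.

0.5416 bits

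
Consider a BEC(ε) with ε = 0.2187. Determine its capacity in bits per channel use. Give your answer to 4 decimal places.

Binary erasure channel: capacity C = 1 − ε.
C = 1 − 0.2187 = 0.7813 bits per channel use.

0.7813 bits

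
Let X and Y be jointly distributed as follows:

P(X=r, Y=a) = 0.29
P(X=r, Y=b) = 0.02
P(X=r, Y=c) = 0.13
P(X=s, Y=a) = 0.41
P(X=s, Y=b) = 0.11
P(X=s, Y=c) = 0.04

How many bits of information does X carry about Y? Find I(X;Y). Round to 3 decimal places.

Marginals: p(X) = (0.4400, 0.5600), p(Y) = (0.7000, 0.1300, 0.1700).
I(X;Y) = H(X) + H(Y) − H(X,Y).
H(X) = 0.9896, H(Y) = 1.1774, H(X,Y) = 2.0769.
I(X;Y) = 0.9896 + 1.1774 − 2.0769 = 0.090 bits.

0.090 bits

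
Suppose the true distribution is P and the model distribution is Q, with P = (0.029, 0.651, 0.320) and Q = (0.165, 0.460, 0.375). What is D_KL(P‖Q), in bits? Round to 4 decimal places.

D(P‖Q) = Σ p·log₂(p/q).
  0.029·log₂(0.029/0.165) = -0.07274
  0.651·log₂(0.651/0.460) = 0.32617
  0.320·log₂(0.320/0.375) = -0.07322
D(P‖Q) = 0.1802 bits.

0.1802 bits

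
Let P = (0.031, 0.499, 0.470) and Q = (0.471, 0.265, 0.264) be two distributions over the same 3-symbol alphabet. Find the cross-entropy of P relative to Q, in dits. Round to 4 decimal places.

H(P,Q) = −Σ p·log₁₀ q.
  −0.031·log₁₀(0.471) = 0.01014
  −0.499·log₁₀(0.265) = 0.28780
  −0.470·log₁₀(0.264) = 0.27185
H(P,Q) = 0.5698 dits.

0.5698 dits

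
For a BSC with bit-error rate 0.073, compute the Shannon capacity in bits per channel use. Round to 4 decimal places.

0.6230 bits

Binary symmetric channel: C = 1 − h₂(ε) where h₂ is the binary entropy function.
h₂(0.073) = −0.073·log₂0.073 − 0.927·log₂0.927 = 0.3770.
C = 1 − 0.3770 = 0.6230 bits per channel use.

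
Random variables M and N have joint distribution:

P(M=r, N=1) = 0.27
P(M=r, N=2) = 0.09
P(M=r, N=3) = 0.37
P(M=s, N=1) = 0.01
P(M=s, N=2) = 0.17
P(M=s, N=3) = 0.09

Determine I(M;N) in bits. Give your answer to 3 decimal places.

0.209 bits

Marginals: p(M) = (0.7300, 0.2700), p(N) = (0.2800, 0.2600, 0.4600).
I(M;N) = H(M) + H(N) − H(M,N).
H(M) = 0.8415, H(N) = 1.5348, H(M,N) = 2.1671.
I(M;N) = 0.8415 + 1.5348 − 2.1671 = 0.209 bits.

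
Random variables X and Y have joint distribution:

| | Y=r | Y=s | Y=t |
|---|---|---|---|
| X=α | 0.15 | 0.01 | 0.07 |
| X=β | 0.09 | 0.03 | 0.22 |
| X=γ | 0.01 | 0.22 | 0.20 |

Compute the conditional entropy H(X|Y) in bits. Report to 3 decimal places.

Marginals: p(X) = (0.2300, 0.3400, 0.4300), p(Y) = (0.2500, 0.2600, 0.4900).
H(X|Y) = Σ p(Y) · H(X|Y=·).
  Y=r: p=0.2500, H(X|Y=r) = 1.1585
  Y=s: p=0.2600, H(X|Y=s) = 0.7442
  Y=t: p=0.4900, H(X|Y=t) = 1.4474
Weighted sum = 1.192 bits.

1.192 bits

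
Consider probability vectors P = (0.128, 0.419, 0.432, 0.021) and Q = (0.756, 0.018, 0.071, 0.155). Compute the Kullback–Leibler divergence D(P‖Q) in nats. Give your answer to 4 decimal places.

D(P‖Q) = Σ p·ln(p/q).
  0.128·ln(0.128/0.756) = -0.22733
  0.419·ln(0.419/0.018) = 1.31880
  0.432·ln(0.432/0.071) = 0.78008
  0.021·ln(0.021/0.155) = -0.04198
D(P‖Q) = 1.8296 nats.

1.8296 nats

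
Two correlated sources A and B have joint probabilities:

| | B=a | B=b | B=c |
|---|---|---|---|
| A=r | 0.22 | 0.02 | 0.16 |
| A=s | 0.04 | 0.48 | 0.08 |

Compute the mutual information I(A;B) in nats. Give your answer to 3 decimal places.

0.325 nats

Marginals: p(A) = (0.4000, 0.6000), p(B) = (0.2600, 0.5000, 0.2400).
I(A;B) = H(A) + H(B) − H(A,B).
H(A) = 0.6730, H(B) = 1.0393, H(A,B) = 1.3877.
I(A;B) = 0.6730 + 1.0393 − 1.3877 = 0.325 nats.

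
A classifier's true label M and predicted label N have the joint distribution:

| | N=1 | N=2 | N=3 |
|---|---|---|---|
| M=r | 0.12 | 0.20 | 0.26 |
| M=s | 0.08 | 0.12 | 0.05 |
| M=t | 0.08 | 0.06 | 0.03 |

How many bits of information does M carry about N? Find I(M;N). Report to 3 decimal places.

Marginals: p(M) = (0.5800, 0.2500, 0.1700), p(N) = (0.2800, 0.3800, 0.3400).
I(M;N) = H(M) + H(N) − H(M,N).
H(M) = 1.3904, H(N) = 1.5738, H(M,N) = 2.8982.
I(M;N) = 1.3904 + 1.5738 − 2.8982 = 0.066 bits.

0.066 bits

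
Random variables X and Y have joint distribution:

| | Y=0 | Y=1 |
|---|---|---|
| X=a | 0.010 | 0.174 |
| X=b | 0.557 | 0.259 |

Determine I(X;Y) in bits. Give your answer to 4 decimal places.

Marginals: p(X) = (0.1840, 0.8160), p(Y) = (0.5670, 0.4330).
I(X;Y) = Σ p(x,y)·log₂[p(x,y)/(p(x)p(y))].
  (a,0): 0.010·log₂(0.0959) = -0.03383
  (a,1): 0.174·log₂(2.1840) = 0.19609
  (b,0): 0.557·log₂(1.2039) = 0.14910
  (b,1): 0.259·log₂(0.7330) = -0.11605
Sum = 0.1953 bits.

0.1953 bits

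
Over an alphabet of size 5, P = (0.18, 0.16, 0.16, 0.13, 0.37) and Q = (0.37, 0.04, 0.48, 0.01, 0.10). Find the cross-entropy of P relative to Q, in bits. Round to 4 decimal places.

3.2634 bits

H(P,Q) = −Σ p·log₂ q.
  −0.18·log₂(0.37) = 0.25819
  −0.16·log₂(0.04) = 0.74302
  −0.16·log₂(0.48) = 0.16942
  −0.13·log₂(0.01) = 0.86370
  −0.37·log₂(0.10) = 1.22911
H(P,Q) = 3.2634 bits.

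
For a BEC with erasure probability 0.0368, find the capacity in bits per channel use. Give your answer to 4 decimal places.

0.9632 bits

Binary erasure channel: capacity C = 1 − ε.
C = 1 − 0.0368 = 0.9632 bits per channel use.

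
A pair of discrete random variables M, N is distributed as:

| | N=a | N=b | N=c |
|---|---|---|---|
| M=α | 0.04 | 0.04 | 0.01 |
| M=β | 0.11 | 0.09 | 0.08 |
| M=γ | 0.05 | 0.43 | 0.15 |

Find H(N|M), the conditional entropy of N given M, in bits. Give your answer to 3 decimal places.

Chain rule: H(N|M) = H(M,N) − H(M).
Marginals: p(M) = (0.0900, 0.2800, 0.6300), p(N) = (0.2000, 0.5600, 0.2400).
H(M,N) = 2.5426 bits; H(M) = 1.2468 bits.
H(N|M) = 2.5426 − 1.2468 = 1.296 bits.

1.296 bits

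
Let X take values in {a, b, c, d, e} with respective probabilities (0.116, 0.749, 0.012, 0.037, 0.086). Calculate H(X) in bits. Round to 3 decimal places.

H(X) = −Σ p·log₂ p.
  −(0.116)·log₂(0.116) = 0.3605
  −(0.749)·log₂(0.749) = 0.3123
  −(0.012)·log₂(0.012) = 0.0766
  −(0.037)·log₂(0.037) = 0.1760
  −(0.086)·log₂(0.086) = 0.3044
Sum: 0.3605 + 0.3123 + 0.0766 + 0.1760 + 0.3044 = 1.230 bits.

1.230 bits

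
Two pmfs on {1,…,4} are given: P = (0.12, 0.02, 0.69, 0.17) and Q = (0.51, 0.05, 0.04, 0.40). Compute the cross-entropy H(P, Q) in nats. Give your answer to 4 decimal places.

2.5175 nats

H(P,Q) = −Σ p·ln q.
  −0.12·ln(0.51) = 0.08080
  −0.02·ln(0.05) = 0.05991
  −0.69·ln(0.04) = 2.22102
  −0.17·ln(0.40) = 0.15577
H(P,Q) = 2.5175 nats.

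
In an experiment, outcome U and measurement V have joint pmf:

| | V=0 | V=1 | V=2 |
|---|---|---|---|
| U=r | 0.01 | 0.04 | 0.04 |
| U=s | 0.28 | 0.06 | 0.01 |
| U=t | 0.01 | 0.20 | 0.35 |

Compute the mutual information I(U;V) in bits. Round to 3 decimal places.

0.559 bits

Marginals: p(U) = (0.0900, 0.3500, 0.5600), p(V) = (0.3000, 0.3000, 0.4000).
I(U;V) = H(U) + H(V) − H(U,V).
H(U) = 1.3112, H(V) = 1.5710, H(U,V) = 2.3231.
I(U;V) = 1.3112 + 1.5710 − 2.3231 = 0.559 bits.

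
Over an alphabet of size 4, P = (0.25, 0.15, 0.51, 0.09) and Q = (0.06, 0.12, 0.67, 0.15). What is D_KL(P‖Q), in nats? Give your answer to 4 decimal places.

0.2051 nats

D(P‖Q) = Σ p·ln(p/q).
  0.25·ln(0.25/0.06) = 0.35678
  0.15·ln(0.15/0.12) = 0.03347
  0.51·ln(0.51/0.67) = -0.13916
  0.09·ln(0.09/0.15) = -0.04597
D(P‖Q) = 0.2051 nats.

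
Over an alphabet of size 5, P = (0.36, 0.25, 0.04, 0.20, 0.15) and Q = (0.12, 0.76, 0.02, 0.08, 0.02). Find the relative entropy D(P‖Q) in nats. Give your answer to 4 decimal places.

0.6308 nats

D(P‖Q) = Σ p·ln(p/q).
  0.36·ln(0.36/0.12) = 0.39550
  0.25·ln(0.25/0.76) = -0.27796
  0.04·ln(0.04/0.02) = 0.02773
  0.20·ln(0.20/0.08) = 0.18326
  0.15·ln(0.15/0.02) = 0.30224
D(P‖Q) = 0.6308 nats.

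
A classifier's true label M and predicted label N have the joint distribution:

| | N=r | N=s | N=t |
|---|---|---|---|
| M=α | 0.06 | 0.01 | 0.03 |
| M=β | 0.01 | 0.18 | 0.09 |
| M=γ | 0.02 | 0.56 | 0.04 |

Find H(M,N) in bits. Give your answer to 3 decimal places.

H(M,N) = −Σ p(x,y)·log₂ p(x,y) over all 9 cells.
  cell (α,r): −0.06·log₂0.06 = 0.2435
  cell (α,s): −0.01·log₂0.01 = 0.0664
  cell (α,t): −0.03·log₂0.03 = 0.1518
  cell (β,r): −0.01·log₂0.01 = 0.0664
  cell (β,s): −0.18·log₂0.18 = 0.4453
  cell (β,t): −0.09·log₂0.09 = 0.3127
  cell (γ,r): −0.02·log₂0.02 = 0.1129
  cell (γ,s): −0.56·log₂0.56 = 0.4684
  cell (γ,t): −0.04·log₂0.04 = 0.1858
Sum = 2.053 bits.

2.053 bits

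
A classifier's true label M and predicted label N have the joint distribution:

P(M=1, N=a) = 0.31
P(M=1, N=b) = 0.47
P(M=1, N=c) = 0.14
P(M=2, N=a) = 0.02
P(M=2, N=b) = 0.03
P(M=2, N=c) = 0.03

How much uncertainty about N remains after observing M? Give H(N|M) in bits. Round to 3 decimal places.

Marginals: p(M) = (0.9200, 0.0800), p(N) = (0.3300, 0.5000, 0.1700).
H(N|M) = Σ p(M) · H(N|M=·).
  M=1: p=0.9200, H(N|M=1) = 1.4372
  M=2: p=0.0800, H(N|M=2) = 1.5613
Weighted sum = 1.447 bits.

1.447 bits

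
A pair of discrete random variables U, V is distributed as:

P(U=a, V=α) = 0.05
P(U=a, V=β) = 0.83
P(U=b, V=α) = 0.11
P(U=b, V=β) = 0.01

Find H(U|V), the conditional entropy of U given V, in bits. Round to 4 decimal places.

Marginals: p(U) = (0.8800, 0.1200), p(V) = (0.1600, 0.8400).
H(U|V) = Σ p(V) · H(U|V=·).
  V=α: p=0.1600, H(U|V=α) = 0.8960
  V=β: p=0.8400, H(U|V=β) = 0.0932
Weighted sum = 0.2216 bits.

0.2216 bits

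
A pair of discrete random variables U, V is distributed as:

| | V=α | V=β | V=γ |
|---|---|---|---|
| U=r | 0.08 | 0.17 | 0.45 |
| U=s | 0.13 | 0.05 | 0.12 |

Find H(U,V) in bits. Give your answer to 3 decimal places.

2.210 bits

H(U,V) = −Σ p(x,y)·log₂ p(x,y) over all 6 cells.
  cell (r,α): −0.08·log₂0.08 = 0.2915
  cell (r,β): −0.17·log₂0.17 = 0.4346
  cell (r,γ): −0.45·log₂0.45 = 0.5184
  cell (s,α): −0.13·log₂0.13 = 0.3826
  cell (s,β): −0.05·log₂0.05 = 0.2161
  cell (s,γ): −0.12·log₂0.12 = 0.3671
Sum = 2.210 bits.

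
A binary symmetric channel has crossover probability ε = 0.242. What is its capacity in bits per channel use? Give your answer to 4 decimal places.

Binary symmetric channel: C = 1 − h₂(ε) where h₂ is the binary entropy function.
h₂(0.242) = −0.242·log₂0.242 − 0.758·log₂0.758 = 0.7984.
C = 1 − 0.7984 = 0.2016 bits per channel use.

0.2016 bits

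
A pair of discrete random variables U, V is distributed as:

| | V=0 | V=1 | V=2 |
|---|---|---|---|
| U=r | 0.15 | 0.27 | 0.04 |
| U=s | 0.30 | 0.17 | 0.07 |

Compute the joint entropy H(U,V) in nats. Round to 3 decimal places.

H(U,V) = −Σ p(x,y)·ln p(x,y) over all 6 cells.
  cell (r,0): −0.15·ln0.15 = 0.2846
  cell (r,1): −0.27·ln0.27 = 0.3535
  cell (r,2): −0.04·ln0.04 = 0.1288
  cell (s,0): −0.30·ln0.30 = 0.3612
  cell (s,1): −0.17·ln0.17 = 0.3012
  cell (s,2): −0.07·ln0.07 = 0.1861
Sum = 1.615 nats.

1.615 nats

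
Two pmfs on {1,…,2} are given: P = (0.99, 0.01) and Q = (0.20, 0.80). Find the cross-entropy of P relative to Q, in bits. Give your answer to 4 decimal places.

H(P,Q) = −Σ p·log₂ q.
  −0.99·log₂(0.20) = 2.29871
  −0.01·log₂(0.80) = 0.00322
H(P,Q) = 2.3019 bits.

2.3019 bits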